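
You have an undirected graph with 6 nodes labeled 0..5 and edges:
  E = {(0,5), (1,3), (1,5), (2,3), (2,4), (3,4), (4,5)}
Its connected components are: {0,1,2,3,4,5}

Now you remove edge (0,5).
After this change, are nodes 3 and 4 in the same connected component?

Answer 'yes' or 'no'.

Initial components: {0,1,2,3,4,5}
Removing edge (0,5): it was a bridge — component count 1 -> 2.
New components: {0} {1,2,3,4,5}
Are 3 and 4 in the same component? yes

Answer: yes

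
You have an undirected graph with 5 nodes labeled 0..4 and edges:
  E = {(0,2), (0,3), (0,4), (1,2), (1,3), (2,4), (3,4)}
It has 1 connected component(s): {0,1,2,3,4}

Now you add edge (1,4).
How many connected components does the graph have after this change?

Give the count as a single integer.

Initial component count: 1
Add (1,4): endpoints already in same component. Count unchanged: 1.
New component count: 1

Answer: 1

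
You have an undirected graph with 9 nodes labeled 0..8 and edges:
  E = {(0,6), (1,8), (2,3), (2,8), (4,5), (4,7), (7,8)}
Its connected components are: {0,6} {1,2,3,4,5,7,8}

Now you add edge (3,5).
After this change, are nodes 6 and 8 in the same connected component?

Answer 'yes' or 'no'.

Answer: no

Derivation:
Initial components: {0,6} {1,2,3,4,5,7,8}
Adding edge (3,5): both already in same component {1,2,3,4,5,7,8}. No change.
New components: {0,6} {1,2,3,4,5,7,8}
Are 6 and 8 in the same component? no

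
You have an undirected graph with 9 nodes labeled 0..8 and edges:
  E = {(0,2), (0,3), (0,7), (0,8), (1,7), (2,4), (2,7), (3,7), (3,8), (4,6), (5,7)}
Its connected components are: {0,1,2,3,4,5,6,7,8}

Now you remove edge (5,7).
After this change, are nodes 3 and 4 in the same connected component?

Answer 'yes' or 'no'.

Initial components: {0,1,2,3,4,5,6,7,8}
Removing edge (5,7): it was a bridge — component count 1 -> 2.
New components: {0,1,2,3,4,6,7,8} {5}
Are 3 and 4 in the same component? yes

Answer: yes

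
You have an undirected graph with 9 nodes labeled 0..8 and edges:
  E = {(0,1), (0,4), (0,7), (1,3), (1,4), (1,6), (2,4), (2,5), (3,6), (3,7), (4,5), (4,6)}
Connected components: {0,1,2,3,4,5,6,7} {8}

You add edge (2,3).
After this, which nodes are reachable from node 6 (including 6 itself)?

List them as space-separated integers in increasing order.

Answer: 0 1 2 3 4 5 6 7

Derivation:
Before: nodes reachable from 6: {0,1,2,3,4,5,6,7}
Adding (2,3): both endpoints already in same component. Reachability from 6 unchanged.
After: nodes reachable from 6: {0,1,2,3,4,5,6,7}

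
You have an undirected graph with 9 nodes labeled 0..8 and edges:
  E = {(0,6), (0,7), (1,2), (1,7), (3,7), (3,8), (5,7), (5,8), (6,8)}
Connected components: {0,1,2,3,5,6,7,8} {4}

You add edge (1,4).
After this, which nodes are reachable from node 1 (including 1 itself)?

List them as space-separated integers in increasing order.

Before: nodes reachable from 1: {0,1,2,3,5,6,7,8}
Adding (1,4): merges 1's component with another. Reachability grows.
After: nodes reachable from 1: {0,1,2,3,4,5,6,7,8}

Answer: 0 1 2 3 4 5 6 7 8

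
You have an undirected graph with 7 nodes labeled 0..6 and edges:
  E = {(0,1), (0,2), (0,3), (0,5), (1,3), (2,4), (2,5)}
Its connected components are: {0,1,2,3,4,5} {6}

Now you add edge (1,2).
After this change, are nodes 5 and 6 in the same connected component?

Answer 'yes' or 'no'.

Answer: no

Derivation:
Initial components: {0,1,2,3,4,5} {6}
Adding edge (1,2): both already in same component {0,1,2,3,4,5}. No change.
New components: {0,1,2,3,4,5} {6}
Are 5 and 6 in the same component? no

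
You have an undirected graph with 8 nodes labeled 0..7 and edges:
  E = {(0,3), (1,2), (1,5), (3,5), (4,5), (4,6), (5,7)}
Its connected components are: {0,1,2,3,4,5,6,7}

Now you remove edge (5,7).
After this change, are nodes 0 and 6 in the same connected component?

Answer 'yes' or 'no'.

Initial components: {0,1,2,3,4,5,6,7}
Removing edge (5,7): it was a bridge — component count 1 -> 2.
New components: {0,1,2,3,4,5,6} {7}
Are 0 and 6 in the same component? yes

Answer: yes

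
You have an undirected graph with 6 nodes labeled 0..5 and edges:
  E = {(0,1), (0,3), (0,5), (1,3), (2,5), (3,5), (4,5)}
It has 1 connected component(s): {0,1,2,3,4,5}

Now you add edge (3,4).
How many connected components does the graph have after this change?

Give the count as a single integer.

Answer: 1

Derivation:
Initial component count: 1
Add (3,4): endpoints already in same component. Count unchanged: 1.
New component count: 1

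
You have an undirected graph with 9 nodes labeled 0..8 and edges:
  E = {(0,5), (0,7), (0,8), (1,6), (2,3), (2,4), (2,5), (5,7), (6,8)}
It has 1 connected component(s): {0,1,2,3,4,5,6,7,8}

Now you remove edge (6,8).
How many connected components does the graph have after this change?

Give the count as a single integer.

Initial component count: 1
Remove (6,8): it was a bridge. Count increases: 1 -> 2.
  After removal, components: {0,2,3,4,5,7,8} {1,6}
New component count: 2

Answer: 2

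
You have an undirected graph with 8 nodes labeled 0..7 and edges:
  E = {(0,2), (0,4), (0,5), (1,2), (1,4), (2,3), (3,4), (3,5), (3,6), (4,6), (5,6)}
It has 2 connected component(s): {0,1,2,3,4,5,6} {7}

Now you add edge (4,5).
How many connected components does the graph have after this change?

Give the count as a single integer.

Initial component count: 2
Add (4,5): endpoints already in same component. Count unchanged: 2.
New component count: 2

Answer: 2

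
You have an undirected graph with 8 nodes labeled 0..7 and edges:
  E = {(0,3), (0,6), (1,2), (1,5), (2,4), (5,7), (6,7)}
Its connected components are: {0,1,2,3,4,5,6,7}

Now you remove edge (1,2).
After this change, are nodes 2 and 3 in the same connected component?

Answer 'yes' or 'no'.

Initial components: {0,1,2,3,4,5,6,7}
Removing edge (1,2): it was a bridge — component count 1 -> 2.
New components: {0,1,3,5,6,7} {2,4}
Are 2 and 3 in the same component? no

Answer: no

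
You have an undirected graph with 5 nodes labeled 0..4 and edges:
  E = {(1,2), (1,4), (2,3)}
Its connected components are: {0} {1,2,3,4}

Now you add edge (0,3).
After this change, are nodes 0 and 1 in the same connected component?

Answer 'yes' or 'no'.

Initial components: {0} {1,2,3,4}
Adding edge (0,3): merges {0} and {1,2,3,4}.
New components: {0,1,2,3,4}
Are 0 and 1 in the same component? yes

Answer: yes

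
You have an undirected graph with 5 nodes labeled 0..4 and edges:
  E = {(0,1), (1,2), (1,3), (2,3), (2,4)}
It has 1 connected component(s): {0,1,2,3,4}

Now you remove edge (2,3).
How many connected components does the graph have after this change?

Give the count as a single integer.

Answer: 1

Derivation:
Initial component count: 1
Remove (2,3): not a bridge. Count unchanged: 1.
  After removal, components: {0,1,2,3,4}
New component count: 1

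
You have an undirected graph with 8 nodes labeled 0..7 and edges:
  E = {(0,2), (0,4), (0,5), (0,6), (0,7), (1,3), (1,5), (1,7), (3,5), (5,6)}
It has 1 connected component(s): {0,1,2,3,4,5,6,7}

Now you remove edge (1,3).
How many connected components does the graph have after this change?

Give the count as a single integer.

Answer: 1

Derivation:
Initial component count: 1
Remove (1,3): not a bridge. Count unchanged: 1.
  After removal, components: {0,1,2,3,4,5,6,7}
New component count: 1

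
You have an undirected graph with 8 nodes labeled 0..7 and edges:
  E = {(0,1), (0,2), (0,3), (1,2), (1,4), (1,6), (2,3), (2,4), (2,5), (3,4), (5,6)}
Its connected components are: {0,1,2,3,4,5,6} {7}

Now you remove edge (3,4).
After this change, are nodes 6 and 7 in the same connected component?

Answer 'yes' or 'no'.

Answer: no

Derivation:
Initial components: {0,1,2,3,4,5,6} {7}
Removing edge (3,4): not a bridge — component count unchanged at 2.
New components: {0,1,2,3,4,5,6} {7}
Are 6 and 7 in the same component? no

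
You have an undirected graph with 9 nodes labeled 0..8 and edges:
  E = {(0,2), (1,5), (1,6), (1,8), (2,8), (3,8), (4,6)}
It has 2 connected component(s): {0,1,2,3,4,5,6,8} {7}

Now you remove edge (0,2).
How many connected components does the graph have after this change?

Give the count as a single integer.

Answer: 3

Derivation:
Initial component count: 2
Remove (0,2): it was a bridge. Count increases: 2 -> 3.
  After removal, components: {0} {1,2,3,4,5,6,8} {7}
New component count: 3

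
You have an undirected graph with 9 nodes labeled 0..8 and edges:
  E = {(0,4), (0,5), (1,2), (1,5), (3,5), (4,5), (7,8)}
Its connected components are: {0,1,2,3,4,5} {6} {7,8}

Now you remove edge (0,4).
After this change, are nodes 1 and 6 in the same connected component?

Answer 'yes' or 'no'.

Initial components: {0,1,2,3,4,5} {6} {7,8}
Removing edge (0,4): not a bridge — component count unchanged at 3.
New components: {0,1,2,3,4,5} {6} {7,8}
Are 1 and 6 in the same component? no

Answer: no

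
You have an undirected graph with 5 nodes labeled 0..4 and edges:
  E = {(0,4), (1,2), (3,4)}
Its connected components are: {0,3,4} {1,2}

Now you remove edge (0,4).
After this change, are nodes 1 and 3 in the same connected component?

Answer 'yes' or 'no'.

Answer: no

Derivation:
Initial components: {0,3,4} {1,2}
Removing edge (0,4): it was a bridge — component count 2 -> 3.
New components: {0} {1,2} {3,4}
Are 1 and 3 in the same component? no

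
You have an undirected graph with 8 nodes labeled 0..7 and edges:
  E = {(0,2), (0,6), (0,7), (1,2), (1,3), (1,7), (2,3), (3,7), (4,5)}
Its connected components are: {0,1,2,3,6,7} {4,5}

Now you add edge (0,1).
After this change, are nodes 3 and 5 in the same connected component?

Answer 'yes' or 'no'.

Initial components: {0,1,2,3,6,7} {4,5}
Adding edge (0,1): both already in same component {0,1,2,3,6,7}. No change.
New components: {0,1,2,3,6,7} {4,5}
Are 3 and 5 in the same component? no

Answer: no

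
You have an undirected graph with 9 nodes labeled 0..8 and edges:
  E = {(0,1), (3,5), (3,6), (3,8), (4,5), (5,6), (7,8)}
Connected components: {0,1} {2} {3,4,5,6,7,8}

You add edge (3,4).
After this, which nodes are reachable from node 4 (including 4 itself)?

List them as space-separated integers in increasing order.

Answer: 3 4 5 6 7 8

Derivation:
Before: nodes reachable from 4: {3,4,5,6,7,8}
Adding (3,4): both endpoints already in same component. Reachability from 4 unchanged.
After: nodes reachable from 4: {3,4,5,6,7,8}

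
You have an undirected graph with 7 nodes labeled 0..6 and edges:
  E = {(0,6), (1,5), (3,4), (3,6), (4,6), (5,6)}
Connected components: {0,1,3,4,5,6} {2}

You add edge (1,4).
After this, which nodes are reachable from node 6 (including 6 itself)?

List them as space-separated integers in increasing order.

Answer: 0 1 3 4 5 6

Derivation:
Before: nodes reachable from 6: {0,1,3,4,5,6}
Adding (1,4): both endpoints already in same component. Reachability from 6 unchanged.
After: nodes reachable from 6: {0,1,3,4,5,6}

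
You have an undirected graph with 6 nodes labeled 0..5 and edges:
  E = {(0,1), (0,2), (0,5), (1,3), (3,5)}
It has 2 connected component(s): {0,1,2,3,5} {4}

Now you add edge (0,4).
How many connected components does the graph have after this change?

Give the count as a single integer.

Initial component count: 2
Add (0,4): merges two components. Count decreases: 2 -> 1.
New component count: 1

Answer: 1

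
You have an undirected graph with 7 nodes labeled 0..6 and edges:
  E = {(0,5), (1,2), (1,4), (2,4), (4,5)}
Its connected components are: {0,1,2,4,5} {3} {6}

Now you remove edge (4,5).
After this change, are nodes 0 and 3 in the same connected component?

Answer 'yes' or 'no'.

Initial components: {0,1,2,4,5} {3} {6}
Removing edge (4,5): it was a bridge — component count 3 -> 4.
New components: {0,5} {1,2,4} {3} {6}
Are 0 and 3 in the same component? no

Answer: no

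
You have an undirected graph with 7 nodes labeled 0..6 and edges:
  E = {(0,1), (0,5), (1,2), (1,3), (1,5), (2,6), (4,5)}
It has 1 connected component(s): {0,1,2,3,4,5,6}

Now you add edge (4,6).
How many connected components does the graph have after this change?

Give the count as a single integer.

Initial component count: 1
Add (4,6): endpoints already in same component. Count unchanged: 1.
New component count: 1

Answer: 1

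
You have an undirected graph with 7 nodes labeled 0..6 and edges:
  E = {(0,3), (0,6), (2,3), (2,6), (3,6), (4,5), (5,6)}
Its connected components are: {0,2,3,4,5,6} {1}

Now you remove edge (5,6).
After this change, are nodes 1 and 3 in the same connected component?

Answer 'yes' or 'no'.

Initial components: {0,2,3,4,5,6} {1}
Removing edge (5,6): it was a bridge — component count 2 -> 3.
New components: {0,2,3,6} {1} {4,5}
Are 1 and 3 in the same component? no

Answer: no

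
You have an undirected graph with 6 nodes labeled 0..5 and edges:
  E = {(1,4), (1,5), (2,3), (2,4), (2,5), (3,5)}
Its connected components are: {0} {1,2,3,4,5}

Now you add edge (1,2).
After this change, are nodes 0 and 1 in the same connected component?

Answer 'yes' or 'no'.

Answer: no

Derivation:
Initial components: {0} {1,2,3,4,5}
Adding edge (1,2): both already in same component {1,2,3,4,5}. No change.
New components: {0} {1,2,3,4,5}
Are 0 and 1 in the same component? no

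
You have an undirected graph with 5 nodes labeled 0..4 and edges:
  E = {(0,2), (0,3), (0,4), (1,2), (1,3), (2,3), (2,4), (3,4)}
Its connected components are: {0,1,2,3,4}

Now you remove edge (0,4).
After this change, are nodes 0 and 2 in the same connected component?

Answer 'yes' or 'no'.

Answer: yes

Derivation:
Initial components: {0,1,2,3,4}
Removing edge (0,4): not a bridge — component count unchanged at 1.
New components: {0,1,2,3,4}
Are 0 and 2 in the same component? yes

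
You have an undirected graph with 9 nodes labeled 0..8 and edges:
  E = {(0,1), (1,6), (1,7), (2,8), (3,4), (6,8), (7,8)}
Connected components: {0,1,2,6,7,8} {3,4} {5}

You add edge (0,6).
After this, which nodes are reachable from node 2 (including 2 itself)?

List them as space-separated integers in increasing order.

Before: nodes reachable from 2: {0,1,2,6,7,8}
Adding (0,6): both endpoints already in same component. Reachability from 2 unchanged.
After: nodes reachable from 2: {0,1,2,6,7,8}

Answer: 0 1 2 6 7 8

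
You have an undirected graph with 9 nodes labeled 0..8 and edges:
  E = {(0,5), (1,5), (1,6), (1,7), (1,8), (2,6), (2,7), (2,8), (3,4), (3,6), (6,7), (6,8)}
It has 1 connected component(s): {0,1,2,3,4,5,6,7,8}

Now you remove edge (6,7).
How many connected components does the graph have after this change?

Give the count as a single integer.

Initial component count: 1
Remove (6,7): not a bridge. Count unchanged: 1.
  After removal, components: {0,1,2,3,4,5,6,7,8}
New component count: 1

Answer: 1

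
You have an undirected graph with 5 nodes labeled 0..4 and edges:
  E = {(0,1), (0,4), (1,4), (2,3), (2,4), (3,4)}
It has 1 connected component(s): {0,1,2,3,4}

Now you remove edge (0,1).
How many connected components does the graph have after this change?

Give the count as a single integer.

Initial component count: 1
Remove (0,1): not a bridge. Count unchanged: 1.
  After removal, components: {0,1,2,3,4}
New component count: 1

Answer: 1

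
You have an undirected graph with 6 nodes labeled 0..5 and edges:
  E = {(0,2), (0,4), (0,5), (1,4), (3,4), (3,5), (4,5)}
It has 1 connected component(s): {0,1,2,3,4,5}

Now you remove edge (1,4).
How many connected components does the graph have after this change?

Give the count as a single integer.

Initial component count: 1
Remove (1,4): it was a bridge. Count increases: 1 -> 2.
  After removal, components: {0,2,3,4,5} {1}
New component count: 2

Answer: 2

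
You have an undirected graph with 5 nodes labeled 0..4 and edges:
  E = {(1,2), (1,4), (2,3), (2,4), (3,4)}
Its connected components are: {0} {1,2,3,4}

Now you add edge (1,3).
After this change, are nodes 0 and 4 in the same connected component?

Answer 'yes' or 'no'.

Initial components: {0} {1,2,3,4}
Adding edge (1,3): both already in same component {1,2,3,4}. No change.
New components: {0} {1,2,3,4}
Are 0 and 4 in the same component? no

Answer: no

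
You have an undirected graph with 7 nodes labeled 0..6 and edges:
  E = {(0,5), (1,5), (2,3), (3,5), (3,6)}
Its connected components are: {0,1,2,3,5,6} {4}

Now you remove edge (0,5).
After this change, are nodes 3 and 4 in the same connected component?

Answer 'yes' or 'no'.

Initial components: {0,1,2,3,5,6} {4}
Removing edge (0,5): it was a bridge — component count 2 -> 3.
New components: {0} {1,2,3,5,6} {4}
Are 3 and 4 in the same component? no

Answer: no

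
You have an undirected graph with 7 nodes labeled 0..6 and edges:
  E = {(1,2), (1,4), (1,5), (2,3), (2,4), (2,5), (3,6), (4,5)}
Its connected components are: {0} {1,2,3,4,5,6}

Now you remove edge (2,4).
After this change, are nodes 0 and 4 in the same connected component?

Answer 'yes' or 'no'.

Initial components: {0} {1,2,3,4,5,6}
Removing edge (2,4): not a bridge — component count unchanged at 2.
New components: {0} {1,2,3,4,5,6}
Are 0 and 4 in the same component? no

Answer: no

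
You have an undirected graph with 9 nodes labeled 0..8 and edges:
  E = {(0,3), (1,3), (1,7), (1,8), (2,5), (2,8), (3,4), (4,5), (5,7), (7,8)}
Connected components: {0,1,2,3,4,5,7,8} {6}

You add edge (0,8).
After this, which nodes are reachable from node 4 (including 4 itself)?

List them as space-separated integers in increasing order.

Answer: 0 1 2 3 4 5 7 8

Derivation:
Before: nodes reachable from 4: {0,1,2,3,4,5,7,8}
Adding (0,8): both endpoints already in same component. Reachability from 4 unchanged.
After: nodes reachable from 4: {0,1,2,3,4,5,7,8}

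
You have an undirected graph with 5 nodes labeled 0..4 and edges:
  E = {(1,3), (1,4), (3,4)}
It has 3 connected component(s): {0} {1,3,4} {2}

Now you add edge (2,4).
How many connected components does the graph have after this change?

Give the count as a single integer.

Answer: 2

Derivation:
Initial component count: 3
Add (2,4): merges two components. Count decreases: 3 -> 2.
New component count: 2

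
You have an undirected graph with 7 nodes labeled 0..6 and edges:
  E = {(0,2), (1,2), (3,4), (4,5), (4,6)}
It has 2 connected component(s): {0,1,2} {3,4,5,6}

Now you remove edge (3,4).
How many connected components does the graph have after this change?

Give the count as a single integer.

Answer: 3

Derivation:
Initial component count: 2
Remove (3,4): it was a bridge. Count increases: 2 -> 3.
  After removal, components: {0,1,2} {3} {4,5,6}
New component count: 3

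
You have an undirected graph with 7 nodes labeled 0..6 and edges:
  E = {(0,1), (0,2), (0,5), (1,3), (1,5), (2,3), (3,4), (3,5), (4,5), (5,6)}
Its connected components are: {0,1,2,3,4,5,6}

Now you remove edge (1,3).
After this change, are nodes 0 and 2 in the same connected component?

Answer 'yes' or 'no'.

Initial components: {0,1,2,3,4,5,6}
Removing edge (1,3): not a bridge — component count unchanged at 1.
New components: {0,1,2,3,4,5,6}
Are 0 and 2 in the same component? yes

Answer: yes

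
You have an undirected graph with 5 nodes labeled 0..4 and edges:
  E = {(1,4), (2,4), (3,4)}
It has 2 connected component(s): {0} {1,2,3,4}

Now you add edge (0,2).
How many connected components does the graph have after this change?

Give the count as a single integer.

Initial component count: 2
Add (0,2): merges two components. Count decreases: 2 -> 1.
New component count: 1

Answer: 1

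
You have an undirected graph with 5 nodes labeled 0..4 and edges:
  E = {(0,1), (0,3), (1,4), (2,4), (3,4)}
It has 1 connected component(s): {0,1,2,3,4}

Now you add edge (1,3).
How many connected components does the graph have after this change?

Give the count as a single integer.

Answer: 1

Derivation:
Initial component count: 1
Add (1,3): endpoints already in same component. Count unchanged: 1.
New component count: 1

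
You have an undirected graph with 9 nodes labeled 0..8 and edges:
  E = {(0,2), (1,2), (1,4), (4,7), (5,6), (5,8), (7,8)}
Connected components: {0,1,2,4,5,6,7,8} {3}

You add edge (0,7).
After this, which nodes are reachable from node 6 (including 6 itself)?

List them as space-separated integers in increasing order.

Answer: 0 1 2 4 5 6 7 8

Derivation:
Before: nodes reachable from 6: {0,1,2,4,5,6,7,8}
Adding (0,7): both endpoints already in same component. Reachability from 6 unchanged.
After: nodes reachable from 6: {0,1,2,4,5,6,7,8}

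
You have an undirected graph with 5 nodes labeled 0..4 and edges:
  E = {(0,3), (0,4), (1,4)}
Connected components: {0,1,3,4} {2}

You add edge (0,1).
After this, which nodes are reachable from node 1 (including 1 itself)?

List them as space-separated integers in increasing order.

Before: nodes reachable from 1: {0,1,3,4}
Adding (0,1): both endpoints already in same component. Reachability from 1 unchanged.
After: nodes reachable from 1: {0,1,3,4}

Answer: 0 1 3 4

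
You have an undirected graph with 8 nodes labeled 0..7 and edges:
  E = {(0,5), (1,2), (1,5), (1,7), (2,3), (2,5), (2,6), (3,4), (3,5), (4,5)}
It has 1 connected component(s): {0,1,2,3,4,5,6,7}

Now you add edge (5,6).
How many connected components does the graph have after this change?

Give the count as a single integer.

Initial component count: 1
Add (5,6): endpoints already in same component. Count unchanged: 1.
New component count: 1

Answer: 1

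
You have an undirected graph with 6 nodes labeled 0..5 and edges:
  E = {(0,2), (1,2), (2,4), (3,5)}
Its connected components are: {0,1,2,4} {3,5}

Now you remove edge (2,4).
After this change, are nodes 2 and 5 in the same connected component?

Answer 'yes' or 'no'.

Initial components: {0,1,2,4} {3,5}
Removing edge (2,4): it was a bridge — component count 2 -> 3.
New components: {0,1,2} {3,5} {4}
Are 2 and 5 in the same component? no

Answer: no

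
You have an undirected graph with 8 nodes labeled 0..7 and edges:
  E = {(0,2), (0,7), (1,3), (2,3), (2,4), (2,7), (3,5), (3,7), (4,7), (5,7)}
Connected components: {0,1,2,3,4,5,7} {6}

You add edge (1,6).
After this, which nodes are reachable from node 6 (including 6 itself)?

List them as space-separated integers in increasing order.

Answer: 0 1 2 3 4 5 6 7

Derivation:
Before: nodes reachable from 6: {6}
Adding (1,6): merges 6's component with another. Reachability grows.
After: nodes reachable from 6: {0,1,2,3,4,5,6,7}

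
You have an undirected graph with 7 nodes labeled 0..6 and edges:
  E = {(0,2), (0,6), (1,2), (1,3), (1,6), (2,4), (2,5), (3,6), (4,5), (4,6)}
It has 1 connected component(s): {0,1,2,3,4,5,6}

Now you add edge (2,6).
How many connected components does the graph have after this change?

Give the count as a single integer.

Answer: 1

Derivation:
Initial component count: 1
Add (2,6): endpoints already in same component. Count unchanged: 1.
New component count: 1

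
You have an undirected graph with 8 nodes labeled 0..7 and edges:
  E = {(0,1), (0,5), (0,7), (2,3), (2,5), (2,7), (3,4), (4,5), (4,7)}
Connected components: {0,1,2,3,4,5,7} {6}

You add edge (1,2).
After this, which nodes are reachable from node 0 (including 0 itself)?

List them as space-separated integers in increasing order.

Before: nodes reachable from 0: {0,1,2,3,4,5,7}
Adding (1,2): both endpoints already in same component. Reachability from 0 unchanged.
After: nodes reachable from 0: {0,1,2,3,4,5,7}

Answer: 0 1 2 3 4 5 7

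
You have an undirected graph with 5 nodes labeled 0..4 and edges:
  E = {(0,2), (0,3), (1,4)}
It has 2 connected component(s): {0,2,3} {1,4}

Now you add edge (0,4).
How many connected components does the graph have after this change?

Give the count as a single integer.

Answer: 1

Derivation:
Initial component count: 2
Add (0,4): merges two components. Count decreases: 2 -> 1.
New component count: 1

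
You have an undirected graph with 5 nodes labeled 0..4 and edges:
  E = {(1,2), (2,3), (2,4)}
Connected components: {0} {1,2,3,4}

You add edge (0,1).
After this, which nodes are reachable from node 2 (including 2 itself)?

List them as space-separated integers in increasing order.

Before: nodes reachable from 2: {1,2,3,4}
Adding (0,1): merges 2's component with another. Reachability grows.
After: nodes reachable from 2: {0,1,2,3,4}

Answer: 0 1 2 3 4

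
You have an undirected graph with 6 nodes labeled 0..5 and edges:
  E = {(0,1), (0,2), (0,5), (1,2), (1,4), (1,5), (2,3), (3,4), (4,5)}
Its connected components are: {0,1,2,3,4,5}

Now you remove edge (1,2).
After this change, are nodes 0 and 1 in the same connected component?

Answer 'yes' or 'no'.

Answer: yes

Derivation:
Initial components: {0,1,2,3,4,5}
Removing edge (1,2): not a bridge — component count unchanged at 1.
New components: {0,1,2,3,4,5}
Are 0 and 1 in the same component? yes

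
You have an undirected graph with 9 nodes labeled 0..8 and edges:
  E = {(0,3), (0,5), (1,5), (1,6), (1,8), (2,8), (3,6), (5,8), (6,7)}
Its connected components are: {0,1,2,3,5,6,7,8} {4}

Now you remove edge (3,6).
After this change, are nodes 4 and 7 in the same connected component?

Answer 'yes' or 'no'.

Answer: no

Derivation:
Initial components: {0,1,2,3,5,6,7,8} {4}
Removing edge (3,6): not a bridge — component count unchanged at 2.
New components: {0,1,2,3,5,6,7,8} {4}
Are 4 and 7 in the same component? no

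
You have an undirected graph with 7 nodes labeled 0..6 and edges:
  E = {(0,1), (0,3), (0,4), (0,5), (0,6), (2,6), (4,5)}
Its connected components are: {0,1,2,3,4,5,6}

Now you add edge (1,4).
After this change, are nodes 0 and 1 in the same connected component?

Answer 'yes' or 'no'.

Initial components: {0,1,2,3,4,5,6}
Adding edge (1,4): both already in same component {0,1,2,3,4,5,6}. No change.
New components: {0,1,2,3,4,5,6}
Are 0 and 1 in the same component? yes

Answer: yes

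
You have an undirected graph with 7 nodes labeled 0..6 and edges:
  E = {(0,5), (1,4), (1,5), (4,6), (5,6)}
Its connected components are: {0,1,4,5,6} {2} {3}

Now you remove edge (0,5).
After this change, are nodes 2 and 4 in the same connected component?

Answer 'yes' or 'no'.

Initial components: {0,1,4,5,6} {2} {3}
Removing edge (0,5): it was a bridge — component count 3 -> 4.
New components: {0} {1,4,5,6} {2} {3}
Are 2 and 4 in the same component? no

Answer: no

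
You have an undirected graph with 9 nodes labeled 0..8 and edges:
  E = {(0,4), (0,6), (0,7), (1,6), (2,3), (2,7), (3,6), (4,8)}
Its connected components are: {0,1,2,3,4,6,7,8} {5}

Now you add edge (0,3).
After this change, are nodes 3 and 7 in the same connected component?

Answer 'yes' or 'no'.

Answer: yes

Derivation:
Initial components: {0,1,2,3,4,6,7,8} {5}
Adding edge (0,3): both already in same component {0,1,2,3,4,6,7,8}. No change.
New components: {0,1,2,3,4,6,7,8} {5}
Are 3 and 7 in the same component? yes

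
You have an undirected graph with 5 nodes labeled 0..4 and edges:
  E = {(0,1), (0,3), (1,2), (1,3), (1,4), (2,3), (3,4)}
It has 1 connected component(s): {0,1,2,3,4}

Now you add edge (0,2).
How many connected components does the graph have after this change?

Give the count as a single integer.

Answer: 1

Derivation:
Initial component count: 1
Add (0,2): endpoints already in same component. Count unchanged: 1.
New component count: 1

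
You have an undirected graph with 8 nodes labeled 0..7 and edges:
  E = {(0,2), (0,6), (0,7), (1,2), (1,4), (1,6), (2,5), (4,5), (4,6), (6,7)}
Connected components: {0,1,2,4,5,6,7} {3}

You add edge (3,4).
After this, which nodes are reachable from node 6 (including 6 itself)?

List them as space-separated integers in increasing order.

Before: nodes reachable from 6: {0,1,2,4,5,6,7}
Adding (3,4): merges 6's component with another. Reachability grows.
After: nodes reachable from 6: {0,1,2,3,4,5,6,7}

Answer: 0 1 2 3 4 5 6 7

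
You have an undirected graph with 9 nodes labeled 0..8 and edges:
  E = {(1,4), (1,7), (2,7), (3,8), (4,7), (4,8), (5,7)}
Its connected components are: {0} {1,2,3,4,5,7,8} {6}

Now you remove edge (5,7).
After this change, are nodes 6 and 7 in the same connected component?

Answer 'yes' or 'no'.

Initial components: {0} {1,2,3,4,5,7,8} {6}
Removing edge (5,7): it was a bridge — component count 3 -> 4.
New components: {0} {1,2,3,4,7,8} {5} {6}
Are 6 and 7 in the same component? no

Answer: no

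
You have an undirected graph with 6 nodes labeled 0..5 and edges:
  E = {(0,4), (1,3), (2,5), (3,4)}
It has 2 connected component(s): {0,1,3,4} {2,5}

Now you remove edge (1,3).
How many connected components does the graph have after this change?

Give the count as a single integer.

Answer: 3

Derivation:
Initial component count: 2
Remove (1,3): it was a bridge. Count increases: 2 -> 3.
  After removal, components: {0,3,4} {1} {2,5}
New component count: 3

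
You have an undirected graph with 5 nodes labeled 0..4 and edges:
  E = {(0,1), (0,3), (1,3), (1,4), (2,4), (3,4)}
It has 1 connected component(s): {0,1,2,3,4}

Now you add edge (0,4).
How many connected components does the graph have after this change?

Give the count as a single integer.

Initial component count: 1
Add (0,4): endpoints already in same component. Count unchanged: 1.
New component count: 1

Answer: 1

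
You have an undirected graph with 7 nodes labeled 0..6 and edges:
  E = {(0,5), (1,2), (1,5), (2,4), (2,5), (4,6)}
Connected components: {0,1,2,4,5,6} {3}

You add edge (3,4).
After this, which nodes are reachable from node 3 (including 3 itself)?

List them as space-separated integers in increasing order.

Answer: 0 1 2 3 4 5 6

Derivation:
Before: nodes reachable from 3: {3}
Adding (3,4): merges 3's component with another. Reachability grows.
After: nodes reachable from 3: {0,1,2,3,4,5,6}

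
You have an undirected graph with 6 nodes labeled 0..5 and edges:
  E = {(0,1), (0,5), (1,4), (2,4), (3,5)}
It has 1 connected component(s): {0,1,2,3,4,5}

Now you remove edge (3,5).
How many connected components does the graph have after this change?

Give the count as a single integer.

Answer: 2

Derivation:
Initial component count: 1
Remove (3,5): it was a bridge. Count increases: 1 -> 2.
  After removal, components: {0,1,2,4,5} {3}
New component count: 2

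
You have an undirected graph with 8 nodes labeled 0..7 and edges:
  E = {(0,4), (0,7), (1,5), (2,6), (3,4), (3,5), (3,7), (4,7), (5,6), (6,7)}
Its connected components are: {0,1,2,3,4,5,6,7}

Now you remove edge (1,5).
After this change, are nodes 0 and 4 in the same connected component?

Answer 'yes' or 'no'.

Answer: yes

Derivation:
Initial components: {0,1,2,3,4,5,6,7}
Removing edge (1,5): it was a bridge — component count 1 -> 2.
New components: {0,2,3,4,5,6,7} {1}
Are 0 and 4 in the same component? yes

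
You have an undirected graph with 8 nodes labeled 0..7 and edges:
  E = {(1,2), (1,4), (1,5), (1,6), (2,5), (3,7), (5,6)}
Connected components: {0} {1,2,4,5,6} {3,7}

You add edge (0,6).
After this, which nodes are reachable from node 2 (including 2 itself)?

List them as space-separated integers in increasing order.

Before: nodes reachable from 2: {1,2,4,5,6}
Adding (0,6): merges 2's component with another. Reachability grows.
After: nodes reachable from 2: {0,1,2,4,5,6}

Answer: 0 1 2 4 5 6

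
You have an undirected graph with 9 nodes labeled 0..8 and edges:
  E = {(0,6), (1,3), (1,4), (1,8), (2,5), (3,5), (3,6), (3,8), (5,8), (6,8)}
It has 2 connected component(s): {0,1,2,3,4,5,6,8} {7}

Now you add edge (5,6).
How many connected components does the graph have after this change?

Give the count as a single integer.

Answer: 2

Derivation:
Initial component count: 2
Add (5,6): endpoints already in same component. Count unchanged: 2.
New component count: 2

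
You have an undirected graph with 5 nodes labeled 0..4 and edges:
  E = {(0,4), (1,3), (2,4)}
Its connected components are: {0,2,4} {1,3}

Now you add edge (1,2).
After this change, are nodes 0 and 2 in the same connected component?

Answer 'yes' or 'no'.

Answer: yes

Derivation:
Initial components: {0,2,4} {1,3}
Adding edge (1,2): merges {1,3} and {0,2,4}.
New components: {0,1,2,3,4}
Are 0 and 2 in the same component? yes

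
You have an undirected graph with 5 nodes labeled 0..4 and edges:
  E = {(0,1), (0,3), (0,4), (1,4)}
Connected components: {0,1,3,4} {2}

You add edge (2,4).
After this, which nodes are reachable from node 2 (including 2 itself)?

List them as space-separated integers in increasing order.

Before: nodes reachable from 2: {2}
Adding (2,4): merges 2's component with another. Reachability grows.
After: nodes reachable from 2: {0,1,2,3,4}

Answer: 0 1 2 3 4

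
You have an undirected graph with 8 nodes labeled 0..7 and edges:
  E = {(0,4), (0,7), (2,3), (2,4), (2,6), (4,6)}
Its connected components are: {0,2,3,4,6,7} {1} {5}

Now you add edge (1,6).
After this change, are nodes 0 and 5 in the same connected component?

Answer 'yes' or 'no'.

Answer: no

Derivation:
Initial components: {0,2,3,4,6,7} {1} {5}
Adding edge (1,6): merges {1} and {0,2,3,4,6,7}.
New components: {0,1,2,3,4,6,7} {5}
Are 0 and 5 in the same component? no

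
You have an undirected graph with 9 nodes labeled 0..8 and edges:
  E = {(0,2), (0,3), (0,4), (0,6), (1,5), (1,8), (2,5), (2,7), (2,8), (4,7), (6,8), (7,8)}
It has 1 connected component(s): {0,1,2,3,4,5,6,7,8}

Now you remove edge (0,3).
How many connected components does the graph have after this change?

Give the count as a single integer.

Initial component count: 1
Remove (0,3): it was a bridge. Count increases: 1 -> 2.
  After removal, components: {0,1,2,4,5,6,7,8} {3}
New component count: 2

Answer: 2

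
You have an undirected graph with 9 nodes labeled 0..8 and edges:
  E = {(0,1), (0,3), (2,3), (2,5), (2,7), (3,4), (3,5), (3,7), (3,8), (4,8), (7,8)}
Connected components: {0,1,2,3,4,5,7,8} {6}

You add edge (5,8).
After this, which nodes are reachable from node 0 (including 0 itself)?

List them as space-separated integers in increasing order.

Answer: 0 1 2 3 4 5 7 8

Derivation:
Before: nodes reachable from 0: {0,1,2,3,4,5,7,8}
Adding (5,8): both endpoints already in same component. Reachability from 0 unchanged.
After: nodes reachable from 0: {0,1,2,3,4,5,7,8}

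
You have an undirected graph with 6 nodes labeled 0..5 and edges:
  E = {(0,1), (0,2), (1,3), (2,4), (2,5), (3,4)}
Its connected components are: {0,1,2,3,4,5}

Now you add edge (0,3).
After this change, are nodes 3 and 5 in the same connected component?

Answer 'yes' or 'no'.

Initial components: {0,1,2,3,4,5}
Adding edge (0,3): both already in same component {0,1,2,3,4,5}. No change.
New components: {0,1,2,3,4,5}
Are 3 and 5 in the same component? yes

Answer: yes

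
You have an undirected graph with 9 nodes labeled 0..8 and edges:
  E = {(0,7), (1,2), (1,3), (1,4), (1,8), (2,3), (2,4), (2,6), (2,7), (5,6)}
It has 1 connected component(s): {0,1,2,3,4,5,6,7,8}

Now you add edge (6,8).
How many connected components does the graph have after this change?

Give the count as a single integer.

Answer: 1

Derivation:
Initial component count: 1
Add (6,8): endpoints already in same component. Count unchanged: 1.
New component count: 1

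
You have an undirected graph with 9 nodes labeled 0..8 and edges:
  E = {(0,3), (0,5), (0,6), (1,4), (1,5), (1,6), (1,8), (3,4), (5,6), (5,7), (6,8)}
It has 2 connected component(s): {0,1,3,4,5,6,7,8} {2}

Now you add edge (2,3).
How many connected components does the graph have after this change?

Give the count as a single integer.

Initial component count: 2
Add (2,3): merges two components. Count decreases: 2 -> 1.
New component count: 1

Answer: 1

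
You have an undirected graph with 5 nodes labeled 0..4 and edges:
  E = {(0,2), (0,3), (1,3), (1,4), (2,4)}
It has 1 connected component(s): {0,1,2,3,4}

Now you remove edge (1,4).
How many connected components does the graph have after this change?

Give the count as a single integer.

Answer: 1

Derivation:
Initial component count: 1
Remove (1,4): not a bridge. Count unchanged: 1.
  After removal, components: {0,1,2,3,4}
New component count: 1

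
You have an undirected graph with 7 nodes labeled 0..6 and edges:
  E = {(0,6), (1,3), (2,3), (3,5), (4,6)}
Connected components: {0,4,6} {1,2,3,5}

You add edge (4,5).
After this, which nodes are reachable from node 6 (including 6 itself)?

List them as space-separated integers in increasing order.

Answer: 0 1 2 3 4 5 6

Derivation:
Before: nodes reachable from 6: {0,4,6}
Adding (4,5): merges 6's component with another. Reachability grows.
After: nodes reachable from 6: {0,1,2,3,4,5,6}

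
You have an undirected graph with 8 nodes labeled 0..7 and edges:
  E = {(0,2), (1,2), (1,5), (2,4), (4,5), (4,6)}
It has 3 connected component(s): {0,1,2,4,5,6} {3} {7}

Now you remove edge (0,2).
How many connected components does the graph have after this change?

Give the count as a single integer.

Answer: 4

Derivation:
Initial component count: 3
Remove (0,2): it was a bridge. Count increases: 3 -> 4.
  After removal, components: {0} {1,2,4,5,6} {3} {7}
New component count: 4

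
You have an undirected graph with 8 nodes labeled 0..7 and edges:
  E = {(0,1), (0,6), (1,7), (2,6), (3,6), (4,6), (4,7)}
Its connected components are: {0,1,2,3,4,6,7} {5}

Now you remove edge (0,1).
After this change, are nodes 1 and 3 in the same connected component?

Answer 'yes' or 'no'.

Initial components: {0,1,2,3,4,6,7} {5}
Removing edge (0,1): not a bridge — component count unchanged at 2.
New components: {0,1,2,3,4,6,7} {5}
Are 1 and 3 in the same component? yes

Answer: yes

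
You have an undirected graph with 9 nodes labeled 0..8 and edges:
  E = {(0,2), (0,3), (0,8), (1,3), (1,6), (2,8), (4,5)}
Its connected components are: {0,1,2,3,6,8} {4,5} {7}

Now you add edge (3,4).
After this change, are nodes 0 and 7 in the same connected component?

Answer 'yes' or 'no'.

Initial components: {0,1,2,3,6,8} {4,5} {7}
Adding edge (3,4): merges {0,1,2,3,6,8} and {4,5}.
New components: {0,1,2,3,4,5,6,8} {7}
Are 0 and 7 in the same component? no

Answer: no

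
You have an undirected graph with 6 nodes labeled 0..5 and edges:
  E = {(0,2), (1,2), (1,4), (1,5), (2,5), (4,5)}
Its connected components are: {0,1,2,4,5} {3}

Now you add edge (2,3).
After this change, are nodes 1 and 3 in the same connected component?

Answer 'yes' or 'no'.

Answer: yes

Derivation:
Initial components: {0,1,2,4,5} {3}
Adding edge (2,3): merges {0,1,2,4,5} and {3}.
New components: {0,1,2,3,4,5}
Are 1 and 3 in the same component? yes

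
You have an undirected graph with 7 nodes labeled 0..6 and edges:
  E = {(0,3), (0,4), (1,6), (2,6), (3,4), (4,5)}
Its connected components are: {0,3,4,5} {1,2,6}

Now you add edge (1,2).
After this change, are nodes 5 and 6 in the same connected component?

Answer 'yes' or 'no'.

Answer: no

Derivation:
Initial components: {0,3,4,5} {1,2,6}
Adding edge (1,2): both already in same component {1,2,6}. No change.
New components: {0,3,4,5} {1,2,6}
Are 5 and 6 in the same component? no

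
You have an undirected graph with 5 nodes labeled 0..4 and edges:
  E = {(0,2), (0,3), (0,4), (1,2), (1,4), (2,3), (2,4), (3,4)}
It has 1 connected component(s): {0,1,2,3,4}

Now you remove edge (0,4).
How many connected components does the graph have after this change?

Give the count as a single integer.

Initial component count: 1
Remove (0,4): not a bridge. Count unchanged: 1.
  After removal, components: {0,1,2,3,4}
New component count: 1

Answer: 1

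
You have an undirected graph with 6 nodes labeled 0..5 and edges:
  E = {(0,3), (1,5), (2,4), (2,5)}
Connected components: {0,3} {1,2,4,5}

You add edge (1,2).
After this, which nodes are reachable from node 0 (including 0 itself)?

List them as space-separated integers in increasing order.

Answer: 0 3

Derivation:
Before: nodes reachable from 0: {0,3}
Adding (1,2): both endpoints already in same component. Reachability from 0 unchanged.
After: nodes reachable from 0: {0,3}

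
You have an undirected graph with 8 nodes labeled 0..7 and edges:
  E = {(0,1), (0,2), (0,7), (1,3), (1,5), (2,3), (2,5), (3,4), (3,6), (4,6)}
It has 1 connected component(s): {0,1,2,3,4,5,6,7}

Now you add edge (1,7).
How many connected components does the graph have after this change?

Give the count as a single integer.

Answer: 1

Derivation:
Initial component count: 1
Add (1,7): endpoints already in same component. Count unchanged: 1.
New component count: 1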